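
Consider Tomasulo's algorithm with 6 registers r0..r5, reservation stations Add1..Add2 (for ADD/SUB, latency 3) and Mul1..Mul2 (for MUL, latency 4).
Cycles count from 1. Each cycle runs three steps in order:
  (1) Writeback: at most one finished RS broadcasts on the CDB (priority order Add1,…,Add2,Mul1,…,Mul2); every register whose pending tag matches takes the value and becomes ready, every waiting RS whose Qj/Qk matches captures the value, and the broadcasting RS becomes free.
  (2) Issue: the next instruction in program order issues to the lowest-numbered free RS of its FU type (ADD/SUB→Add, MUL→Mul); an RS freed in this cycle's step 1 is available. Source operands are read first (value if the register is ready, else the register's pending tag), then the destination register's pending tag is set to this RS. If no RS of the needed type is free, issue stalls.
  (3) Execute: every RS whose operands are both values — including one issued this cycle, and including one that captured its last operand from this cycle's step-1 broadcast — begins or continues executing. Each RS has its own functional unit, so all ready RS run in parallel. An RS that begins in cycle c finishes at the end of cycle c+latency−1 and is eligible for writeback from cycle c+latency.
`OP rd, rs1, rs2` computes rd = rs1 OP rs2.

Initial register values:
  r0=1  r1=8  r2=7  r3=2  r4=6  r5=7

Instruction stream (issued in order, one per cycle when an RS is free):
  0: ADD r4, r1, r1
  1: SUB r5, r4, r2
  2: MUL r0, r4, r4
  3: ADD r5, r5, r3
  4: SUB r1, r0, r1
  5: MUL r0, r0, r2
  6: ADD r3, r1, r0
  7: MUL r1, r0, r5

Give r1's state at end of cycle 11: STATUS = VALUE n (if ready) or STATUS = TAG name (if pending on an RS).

STATUS = TAG Mul2

  c1: issue ADD r4<-Add1  regs: r0:1,r1:8,r2:7,r3:2,r4:Add1,r5:7
  c2: issue SUB r5<-Add2  regs: r0:1,r1:8,r2:7,r3:2,r4:Add1,r5:Add2
  c3: issue MUL r0<-Mul1  regs: r0:Mul1,r1:8,r2:7,r3:2,r4:Add1,r5:Add2
  c4: CDB Add1=16; issue ADD r5<-Add1  regs: r0:Mul1,r1:8,r2:7,r3:2,r4:16,r5:Add1
  c5: stall  regs: r0:Mul1,r1:8,r2:7,r3:2,r4:16,r5:Add1
  c6: stall  regs: r0:Mul1,r1:8,r2:7,r3:2,r4:16,r5:Add1
  c7: CDB Add2=9; issue SUB r1<-Add2  regs: r0:Mul1,r1:Add2,r2:7,r3:2,r4:16,r5:Add1
  c8: CDB Mul1=256; issue MUL r0<-Mul1  regs: r0:Mul1,r1:Add2,r2:7,r3:2,r4:16,r5:Add1
  c9: stall  regs: r0:Mul1,r1:Add2,r2:7,r3:2,r4:16,r5:Add1
  c10: CDB Add1=11; issue ADD r3<-Add1  regs: r0:Mul1,r1:Add2,r2:7,r3:Add1,r4:16,r5:11
  c11: CDB Add2=248; issue MUL r1<-Mul2  regs: r0:Mul1,r1:Mul2,r2:7,r3:Add1,r4:16,r5:11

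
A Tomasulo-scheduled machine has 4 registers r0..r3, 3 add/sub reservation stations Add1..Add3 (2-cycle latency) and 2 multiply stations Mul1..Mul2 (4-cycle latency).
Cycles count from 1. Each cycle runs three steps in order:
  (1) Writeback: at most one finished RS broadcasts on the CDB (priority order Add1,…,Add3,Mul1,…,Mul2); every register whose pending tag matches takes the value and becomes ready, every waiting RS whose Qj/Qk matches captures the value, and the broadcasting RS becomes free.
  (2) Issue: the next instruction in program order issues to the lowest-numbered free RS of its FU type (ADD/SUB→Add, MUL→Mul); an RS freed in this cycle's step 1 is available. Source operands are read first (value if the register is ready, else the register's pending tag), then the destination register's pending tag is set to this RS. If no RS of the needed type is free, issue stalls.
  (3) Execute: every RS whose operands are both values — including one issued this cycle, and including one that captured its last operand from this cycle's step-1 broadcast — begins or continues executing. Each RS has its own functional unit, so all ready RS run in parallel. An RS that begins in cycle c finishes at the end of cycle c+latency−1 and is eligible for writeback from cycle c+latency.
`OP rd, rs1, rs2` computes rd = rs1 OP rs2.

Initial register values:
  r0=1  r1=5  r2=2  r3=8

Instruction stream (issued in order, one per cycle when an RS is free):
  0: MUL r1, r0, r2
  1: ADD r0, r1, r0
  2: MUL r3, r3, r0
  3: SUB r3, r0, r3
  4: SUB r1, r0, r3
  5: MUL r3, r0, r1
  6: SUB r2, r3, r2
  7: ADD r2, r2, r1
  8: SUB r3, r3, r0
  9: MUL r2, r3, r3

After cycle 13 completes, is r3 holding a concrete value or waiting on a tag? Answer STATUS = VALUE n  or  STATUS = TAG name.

  c1: issue MUL r1<-Mul1  regs: r0:1,r1:Mul1,r2:2,r3:8
  c2: issue ADD r0<-Add1  regs: r0:Add1,r1:Mul1,r2:2,r3:8
  c3: issue MUL r3<-Mul2  regs: r0:Add1,r1:Mul1,r2:2,r3:Mul2
  c4: issue SUB r3<-Add2  regs: r0:Add1,r1:Mul1,r2:2,r3:Add2
  c5: CDB Mul1=2; issue SUB r1<-Add3  regs: r0:Add1,r1:Add3,r2:2,r3:Add2
  c6: issue MUL r3<-Mul1  regs: r0:Add1,r1:Add3,r2:2,r3:Mul1
  c7: CDB Add1=3; issue SUB r2<-Add1  regs: r0:3,r1:Add3,r2:Add1,r3:Mul1
  c8: stall  regs: r0:3,r1:Add3,r2:Add1,r3:Mul1
  c9: stall  regs: r0:3,r1:Add3,r2:Add1,r3:Mul1
  c10: stall  regs: r0:3,r1:Add3,r2:Add1,r3:Mul1
  c11: CDB Mul2=24; stall  regs: r0:3,r1:Add3,r2:Add1,r3:Mul1
  c12: stall  regs: r0:3,r1:Add3,r2:Add1,r3:Mul1
  c13: CDB Add2=-21; issue ADD r2<-Add2  regs: r0:3,r1:Add3,r2:Add2,r3:Mul1

STATUS = TAG Mul1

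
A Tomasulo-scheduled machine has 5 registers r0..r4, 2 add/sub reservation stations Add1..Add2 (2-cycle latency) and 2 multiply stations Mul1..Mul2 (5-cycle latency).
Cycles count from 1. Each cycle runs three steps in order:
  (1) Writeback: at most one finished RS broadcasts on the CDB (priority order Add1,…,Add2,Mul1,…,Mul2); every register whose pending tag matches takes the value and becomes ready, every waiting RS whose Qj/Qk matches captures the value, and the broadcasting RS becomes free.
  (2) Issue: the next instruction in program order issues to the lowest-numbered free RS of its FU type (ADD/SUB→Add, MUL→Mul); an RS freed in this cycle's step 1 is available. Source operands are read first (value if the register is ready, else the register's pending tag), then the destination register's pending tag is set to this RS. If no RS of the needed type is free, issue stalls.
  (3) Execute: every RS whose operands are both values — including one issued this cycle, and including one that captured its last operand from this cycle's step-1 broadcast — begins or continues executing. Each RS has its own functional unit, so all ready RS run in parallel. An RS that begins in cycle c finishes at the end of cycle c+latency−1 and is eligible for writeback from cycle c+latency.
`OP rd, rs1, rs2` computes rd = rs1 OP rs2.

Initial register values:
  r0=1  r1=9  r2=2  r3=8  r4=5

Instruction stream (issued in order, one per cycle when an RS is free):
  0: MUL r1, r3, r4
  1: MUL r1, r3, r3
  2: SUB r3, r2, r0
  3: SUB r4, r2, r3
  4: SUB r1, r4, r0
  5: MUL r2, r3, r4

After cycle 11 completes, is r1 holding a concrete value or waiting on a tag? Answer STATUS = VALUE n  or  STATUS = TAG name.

cycle 1: issue MUL r1<-Mul1 // r0:1,r1:Mul1,r2:2,r3:8,r4:5
cycle 2: issue MUL r1<-Mul2 // r0:1,r1:Mul2,r2:2,r3:8,r4:5
cycle 3: issue SUB r3<-Add1 // r0:1,r1:Mul2,r2:2,r3:Add1,r4:5
cycle 4: issue SUB r4<-Add2 // r0:1,r1:Mul2,r2:2,r3:Add1,r4:Add2
cycle 5: CDB Add1=1; issue SUB r1<-Add1 // r0:1,r1:Add1,r2:2,r3:1,r4:Add2
cycle 6: CDB Mul1=40; issue MUL r2<-Mul1 // r0:1,r1:Add1,r2:Mul1,r3:1,r4:Add2
cycle 7: CDB Add2=1 // r0:1,r1:Add1,r2:Mul1,r3:1,r4:1
cycle 8: CDB Mul2=64 // r0:1,r1:Add1,r2:Mul1,r3:1,r4:1
cycle 9: CDB Add1=0 // r0:1,r1:0,r2:Mul1,r3:1,r4:1
cycle 10: - // r0:1,r1:0,r2:Mul1,r3:1,r4:1
cycle 11: - // r0:1,r1:0,r2:Mul1,r3:1,r4:1

STATUS = VALUE 0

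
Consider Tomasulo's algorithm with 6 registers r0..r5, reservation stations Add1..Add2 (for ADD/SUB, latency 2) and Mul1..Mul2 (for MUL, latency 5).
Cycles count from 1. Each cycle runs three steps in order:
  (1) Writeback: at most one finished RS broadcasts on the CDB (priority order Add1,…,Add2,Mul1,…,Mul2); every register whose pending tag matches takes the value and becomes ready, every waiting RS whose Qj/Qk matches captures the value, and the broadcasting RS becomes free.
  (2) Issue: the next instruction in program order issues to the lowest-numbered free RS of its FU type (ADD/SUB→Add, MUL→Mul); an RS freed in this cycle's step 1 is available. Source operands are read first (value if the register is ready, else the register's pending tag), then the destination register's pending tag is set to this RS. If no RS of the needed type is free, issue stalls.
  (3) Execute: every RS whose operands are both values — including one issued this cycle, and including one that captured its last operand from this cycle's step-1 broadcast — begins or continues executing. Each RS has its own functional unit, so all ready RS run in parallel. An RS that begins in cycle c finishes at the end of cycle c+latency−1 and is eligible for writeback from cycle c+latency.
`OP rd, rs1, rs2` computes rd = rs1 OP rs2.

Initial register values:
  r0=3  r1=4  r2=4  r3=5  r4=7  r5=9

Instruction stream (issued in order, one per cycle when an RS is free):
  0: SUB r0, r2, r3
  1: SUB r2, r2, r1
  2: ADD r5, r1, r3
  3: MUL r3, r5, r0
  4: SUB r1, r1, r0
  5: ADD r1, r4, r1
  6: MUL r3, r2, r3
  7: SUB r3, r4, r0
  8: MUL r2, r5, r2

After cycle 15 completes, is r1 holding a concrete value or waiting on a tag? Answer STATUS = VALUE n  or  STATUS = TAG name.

cycle 1: issue SUB r0<-Add1 // r0:Add1,r1:4,r2:4,r3:5,r4:7,r5:9
cycle 2: issue SUB r2<-Add2 // r0:Add1,r1:4,r2:Add2,r3:5,r4:7,r5:9
cycle 3: CDB Add1=-1; issue ADD r5<-Add1 // r0:-1,r1:4,r2:Add2,r3:5,r4:7,r5:Add1
cycle 4: CDB Add2=0; issue MUL r3<-Mul1 // r0:-1,r1:4,r2:0,r3:Mul1,r4:7,r5:Add1
cycle 5: CDB Add1=9; issue SUB r1<-Add1 // r0:-1,r1:Add1,r2:0,r3:Mul1,r4:7,r5:9
cycle 6: issue ADD r1<-Add2 // r0:-1,r1:Add2,r2:0,r3:Mul1,r4:7,r5:9
cycle 7: CDB Add1=5; issue MUL r3<-Mul2 // r0:-1,r1:Add2,r2:0,r3:Mul2,r4:7,r5:9
cycle 8: issue SUB r3<-Add1 // r0:-1,r1:Add2,r2:0,r3:Add1,r4:7,r5:9
cycle 9: CDB Add2=12; stall // r0:-1,r1:12,r2:0,r3:Add1,r4:7,r5:9
cycle 10: CDB Add1=8; stall // r0:-1,r1:12,r2:0,r3:8,r4:7,r5:9
cycle 11: CDB Mul1=-9; issue MUL r2<-Mul1 // r0:-1,r1:12,r2:Mul1,r3:8,r4:7,r5:9
cycle 12: - // r0:-1,r1:12,r2:Mul1,r3:8,r4:7,r5:9
cycle 13: - // r0:-1,r1:12,r2:Mul1,r3:8,r4:7,r5:9
cycle 14: - // r0:-1,r1:12,r2:Mul1,r3:8,r4:7,r5:9
cycle 15: - // r0:-1,r1:12,r2:Mul1,r3:8,r4:7,r5:9

STATUS = VALUE 12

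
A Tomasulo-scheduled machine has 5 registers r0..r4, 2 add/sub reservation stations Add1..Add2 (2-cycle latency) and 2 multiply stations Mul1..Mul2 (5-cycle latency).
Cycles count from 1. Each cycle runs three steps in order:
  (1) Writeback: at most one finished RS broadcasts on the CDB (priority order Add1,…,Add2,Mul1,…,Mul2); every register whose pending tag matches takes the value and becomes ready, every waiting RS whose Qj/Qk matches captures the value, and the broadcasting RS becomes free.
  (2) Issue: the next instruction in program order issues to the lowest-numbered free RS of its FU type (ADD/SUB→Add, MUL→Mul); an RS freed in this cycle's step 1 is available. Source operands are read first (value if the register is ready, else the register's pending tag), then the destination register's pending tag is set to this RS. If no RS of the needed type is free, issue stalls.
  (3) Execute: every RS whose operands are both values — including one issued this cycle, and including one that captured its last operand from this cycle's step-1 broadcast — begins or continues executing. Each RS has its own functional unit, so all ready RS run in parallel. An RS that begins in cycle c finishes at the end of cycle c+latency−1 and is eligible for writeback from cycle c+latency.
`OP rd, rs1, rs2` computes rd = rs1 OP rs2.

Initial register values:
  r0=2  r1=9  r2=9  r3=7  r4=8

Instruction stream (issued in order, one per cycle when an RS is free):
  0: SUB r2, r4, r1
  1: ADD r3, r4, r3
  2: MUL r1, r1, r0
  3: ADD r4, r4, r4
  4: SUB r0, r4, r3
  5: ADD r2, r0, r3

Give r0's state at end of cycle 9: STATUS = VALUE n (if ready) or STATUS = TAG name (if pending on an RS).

  c1: issue SUB r2<-Add1  regs: r0:2,r1:9,r2:Add1,r3:7,r4:8
  c2: issue ADD r3<-Add2  regs: r0:2,r1:9,r2:Add1,r3:Add2,r4:8
  c3: CDB Add1=-1; issue MUL r1<-Mul1  regs: r0:2,r1:Mul1,r2:-1,r3:Add2,r4:8
  c4: CDB Add2=15; issue ADD r4<-Add1  regs: r0:2,r1:Mul1,r2:-1,r3:15,r4:Add1
  c5: issue SUB r0<-Add2  regs: r0:Add2,r1:Mul1,r2:-1,r3:15,r4:Add1
  c6: CDB Add1=16; issue ADD r2<-Add1  regs: r0:Add2,r1:Mul1,r2:Add1,r3:15,r4:16
  c7: -  regs: r0:Add2,r1:Mul1,r2:Add1,r3:15,r4:16
  c8: CDB Add2=1  regs: r0:1,r1:Mul1,r2:Add1,r3:15,r4:16
  c9: CDB Mul1=18  regs: r0:1,r1:18,r2:Add1,r3:15,r4:16

STATUS = VALUE 1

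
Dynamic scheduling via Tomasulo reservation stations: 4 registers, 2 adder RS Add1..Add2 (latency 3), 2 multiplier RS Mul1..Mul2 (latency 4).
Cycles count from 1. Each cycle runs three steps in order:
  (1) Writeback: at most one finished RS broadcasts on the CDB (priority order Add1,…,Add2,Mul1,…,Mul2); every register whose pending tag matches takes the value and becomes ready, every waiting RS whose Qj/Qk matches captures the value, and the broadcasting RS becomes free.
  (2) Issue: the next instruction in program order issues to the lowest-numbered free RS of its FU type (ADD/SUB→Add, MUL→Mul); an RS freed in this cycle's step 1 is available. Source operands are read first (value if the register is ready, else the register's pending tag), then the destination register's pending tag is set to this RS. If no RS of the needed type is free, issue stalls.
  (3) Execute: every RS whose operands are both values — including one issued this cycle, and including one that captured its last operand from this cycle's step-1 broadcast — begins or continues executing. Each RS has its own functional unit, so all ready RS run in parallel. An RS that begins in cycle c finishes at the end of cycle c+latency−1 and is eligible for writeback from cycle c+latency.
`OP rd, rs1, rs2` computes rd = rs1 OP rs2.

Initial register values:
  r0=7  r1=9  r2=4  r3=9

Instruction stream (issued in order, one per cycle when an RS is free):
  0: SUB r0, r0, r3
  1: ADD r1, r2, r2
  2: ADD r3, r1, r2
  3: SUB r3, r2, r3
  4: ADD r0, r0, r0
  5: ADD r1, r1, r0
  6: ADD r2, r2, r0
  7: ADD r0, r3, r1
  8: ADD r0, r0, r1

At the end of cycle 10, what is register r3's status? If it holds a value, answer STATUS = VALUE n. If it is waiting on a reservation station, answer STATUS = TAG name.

cycle 1: issue SUB r0<-Add1 // r0:Add1,r1:9,r2:4,r3:9
cycle 2: issue ADD r1<-Add2 // r0:Add1,r1:Add2,r2:4,r3:9
cycle 3: stall // r0:Add1,r1:Add2,r2:4,r3:9
cycle 4: CDB Add1=-2; issue ADD r3<-Add1 // r0:-2,r1:Add2,r2:4,r3:Add1
cycle 5: CDB Add2=8; issue SUB r3<-Add2 // r0:-2,r1:8,r2:4,r3:Add2
cycle 6: stall // r0:-2,r1:8,r2:4,r3:Add2
cycle 7: stall // r0:-2,r1:8,r2:4,r3:Add2
cycle 8: CDB Add1=12; issue ADD r0<-Add1 // r0:Add1,r1:8,r2:4,r3:Add2
cycle 9: stall // r0:Add1,r1:8,r2:4,r3:Add2
cycle 10: stall // r0:Add1,r1:8,r2:4,r3:Add2

STATUS = TAG Add2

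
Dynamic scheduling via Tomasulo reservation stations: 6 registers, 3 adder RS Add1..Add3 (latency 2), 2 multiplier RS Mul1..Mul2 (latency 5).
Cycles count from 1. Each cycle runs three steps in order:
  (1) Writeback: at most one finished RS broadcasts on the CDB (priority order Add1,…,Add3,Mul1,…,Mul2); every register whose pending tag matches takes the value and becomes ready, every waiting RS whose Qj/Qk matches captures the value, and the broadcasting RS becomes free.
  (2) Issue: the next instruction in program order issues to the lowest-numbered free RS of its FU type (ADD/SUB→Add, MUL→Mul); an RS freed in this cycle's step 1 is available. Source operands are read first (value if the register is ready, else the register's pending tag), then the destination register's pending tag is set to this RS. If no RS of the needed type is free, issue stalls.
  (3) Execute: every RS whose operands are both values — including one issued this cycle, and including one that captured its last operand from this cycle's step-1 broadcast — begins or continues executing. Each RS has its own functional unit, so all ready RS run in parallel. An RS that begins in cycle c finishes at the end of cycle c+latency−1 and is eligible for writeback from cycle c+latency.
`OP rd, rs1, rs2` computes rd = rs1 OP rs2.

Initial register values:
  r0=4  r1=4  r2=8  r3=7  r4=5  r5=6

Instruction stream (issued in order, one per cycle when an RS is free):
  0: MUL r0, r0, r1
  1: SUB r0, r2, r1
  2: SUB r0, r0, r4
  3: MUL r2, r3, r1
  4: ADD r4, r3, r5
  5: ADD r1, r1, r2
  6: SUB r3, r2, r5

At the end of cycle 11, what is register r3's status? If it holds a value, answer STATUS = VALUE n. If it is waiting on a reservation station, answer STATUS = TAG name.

STATUS = VALUE 22

cycle 1: issue MUL r0<-Mul1 // r0:Mul1,r1:4,r2:8,r3:7,r4:5,r5:6
cycle 2: issue SUB r0<-Add1 // r0:Add1,r1:4,r2:8,r3:7,r4:5,r5:6
cycle 3: issue SUB r0<-Add2 // r0:Add2,r1:4,r2:8,r3:7,r4:5,r5:6
cycle 4: CDB Add1=4; issue MUL r2<-Mul2 // r0:Add2,r1:4,r2:Mul2,r3:7,r4:5,r5:6
cycle 5: issue ADD r4<-Add1 // r0:Add2,r1:4,r2:Mul2,r3:7,r4:Add1,r5:6
cycle 6: CDB Add2=-1; issue ADD r1<-Add2 // r0:-1,r1:Add2,r2:Mul2,r3:7,r4:Add1,r5:6
cycle 7: CDB Add1=13; issue SUB r3<-Add1 // r0:-1,r1:Add2,r2:Mul2,r3:Add1,r4:13,r5:6
cycle 8: CDB Mul1=16 // r0:-1,r1:Add2,r2:Mul2,r3:Add1,r4:13,r5:6
cycle 9: CDB Mul2=28 // r0:-1,r1:Add2,r2:28,r3:Add1,r4:13,r5:6
cycle 10: - // r0:-1,r1:Add2,r2:28,r3:Add1,r4:13,r5:6
cycle 11: CDB Add1=22 // r0:-1,r1:Add2,r2:28,r3:22,r4:13,r5:6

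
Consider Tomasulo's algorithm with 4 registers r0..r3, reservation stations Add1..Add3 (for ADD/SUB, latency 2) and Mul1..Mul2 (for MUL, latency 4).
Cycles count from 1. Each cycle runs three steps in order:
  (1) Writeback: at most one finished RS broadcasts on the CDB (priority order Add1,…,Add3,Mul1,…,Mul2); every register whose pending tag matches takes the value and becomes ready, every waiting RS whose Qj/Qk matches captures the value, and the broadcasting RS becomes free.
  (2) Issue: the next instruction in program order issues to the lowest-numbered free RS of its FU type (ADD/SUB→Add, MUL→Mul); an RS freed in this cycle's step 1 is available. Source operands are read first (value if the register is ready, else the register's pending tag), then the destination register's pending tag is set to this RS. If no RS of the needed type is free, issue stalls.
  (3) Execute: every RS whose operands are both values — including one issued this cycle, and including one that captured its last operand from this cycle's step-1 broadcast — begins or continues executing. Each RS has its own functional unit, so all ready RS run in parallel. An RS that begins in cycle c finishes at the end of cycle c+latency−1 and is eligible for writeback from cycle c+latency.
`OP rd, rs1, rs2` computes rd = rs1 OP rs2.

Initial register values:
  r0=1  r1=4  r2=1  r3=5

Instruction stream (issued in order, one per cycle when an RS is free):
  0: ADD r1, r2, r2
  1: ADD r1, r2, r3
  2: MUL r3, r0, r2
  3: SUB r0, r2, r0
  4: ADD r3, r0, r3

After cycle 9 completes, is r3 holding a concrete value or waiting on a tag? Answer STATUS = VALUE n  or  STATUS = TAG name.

cycle 1: issue ADD r1<-Add1 // r0:1,r1:Add1,r2:1,r3:5
cycle 2: issue ADD r1<-Add2 // r0:1,r1:Add2,r2:1,r3:5
cycle 3: CDB Add1=2; issue MUL r3<-Mul1 // r0:1,r1:Add2,r2:1,r3:Mul1
cycle 4: CDB Add2=6; issue SUB r0<-Add1 // r0:Add1,r1:6,r2:1,r3:Mul1
cycle 5: issue ADD r3<-Add2 // r0:Add1,r1:6,r2:1,r3:Add2
cycle 6: CDB Add1=0 // r0:0,r1:6,r2:1,r3:Add2
cycle 7: CDB Mul1=1 // r0:0,r1:6,r2:1,r3:Add2
cycle 8: - // r0:0,r1:6,r2:1,r3:Add2
cycle 9: CDB Add2=1 // r0:0,r1:6,r2:1,r3:1

STATUS = VALUE 1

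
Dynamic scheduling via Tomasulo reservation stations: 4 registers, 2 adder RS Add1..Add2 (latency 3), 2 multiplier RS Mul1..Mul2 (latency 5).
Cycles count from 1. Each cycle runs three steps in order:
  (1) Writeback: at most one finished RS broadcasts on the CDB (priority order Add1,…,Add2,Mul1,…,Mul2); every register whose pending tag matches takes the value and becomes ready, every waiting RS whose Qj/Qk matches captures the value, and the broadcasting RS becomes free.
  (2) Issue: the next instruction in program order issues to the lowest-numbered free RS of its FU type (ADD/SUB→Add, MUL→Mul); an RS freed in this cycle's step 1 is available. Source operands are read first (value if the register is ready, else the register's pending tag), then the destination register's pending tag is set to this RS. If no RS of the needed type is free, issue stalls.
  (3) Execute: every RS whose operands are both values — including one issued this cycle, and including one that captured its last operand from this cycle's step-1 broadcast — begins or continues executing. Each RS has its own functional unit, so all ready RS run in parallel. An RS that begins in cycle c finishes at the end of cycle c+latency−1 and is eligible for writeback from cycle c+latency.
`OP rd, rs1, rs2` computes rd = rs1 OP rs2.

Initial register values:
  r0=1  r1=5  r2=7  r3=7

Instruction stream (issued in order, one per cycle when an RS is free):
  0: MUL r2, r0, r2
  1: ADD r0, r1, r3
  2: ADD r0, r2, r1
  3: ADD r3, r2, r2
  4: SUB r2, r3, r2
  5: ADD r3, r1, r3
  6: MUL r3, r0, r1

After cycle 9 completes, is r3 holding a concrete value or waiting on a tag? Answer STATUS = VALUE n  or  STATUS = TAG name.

STATUS = VALUE 14

cycle 1: issue MUL r2<-Mul1 // r0:1,r1:5,r2:Mul1,r3:7
cycle 2: issue ADD r0<-Add1 // r0:Add1,r1:5,r2:Mul1,r3:7
cycle 3: issue ADD r0<-Add2 // r0:Add2,r1:5,r2:Mul1,r3:7
cycle 4: stall // r0:Add2,r1:5,r2:Mul1,r3:7
cycle 5: CDB Add1=12; issue ADD r3<-Add1 // r0:Add2,r1:5,r2:Mul1,r3:Add1
cycle 6: CDB Mul1=7; stall // r0:Add2,r1:5,r2:7,r3:Add1
cycle 7: stall // r0:Add2,r1:5,r2:7,r3:Add1
cycle 8: stall // r0:Add2,r1:5,r2:7,r3:Add1
cycle 9: CDB Add1=14; issue SUB r2<-Add1 // r0:Add2,r1:5,r2:Add1,r3:14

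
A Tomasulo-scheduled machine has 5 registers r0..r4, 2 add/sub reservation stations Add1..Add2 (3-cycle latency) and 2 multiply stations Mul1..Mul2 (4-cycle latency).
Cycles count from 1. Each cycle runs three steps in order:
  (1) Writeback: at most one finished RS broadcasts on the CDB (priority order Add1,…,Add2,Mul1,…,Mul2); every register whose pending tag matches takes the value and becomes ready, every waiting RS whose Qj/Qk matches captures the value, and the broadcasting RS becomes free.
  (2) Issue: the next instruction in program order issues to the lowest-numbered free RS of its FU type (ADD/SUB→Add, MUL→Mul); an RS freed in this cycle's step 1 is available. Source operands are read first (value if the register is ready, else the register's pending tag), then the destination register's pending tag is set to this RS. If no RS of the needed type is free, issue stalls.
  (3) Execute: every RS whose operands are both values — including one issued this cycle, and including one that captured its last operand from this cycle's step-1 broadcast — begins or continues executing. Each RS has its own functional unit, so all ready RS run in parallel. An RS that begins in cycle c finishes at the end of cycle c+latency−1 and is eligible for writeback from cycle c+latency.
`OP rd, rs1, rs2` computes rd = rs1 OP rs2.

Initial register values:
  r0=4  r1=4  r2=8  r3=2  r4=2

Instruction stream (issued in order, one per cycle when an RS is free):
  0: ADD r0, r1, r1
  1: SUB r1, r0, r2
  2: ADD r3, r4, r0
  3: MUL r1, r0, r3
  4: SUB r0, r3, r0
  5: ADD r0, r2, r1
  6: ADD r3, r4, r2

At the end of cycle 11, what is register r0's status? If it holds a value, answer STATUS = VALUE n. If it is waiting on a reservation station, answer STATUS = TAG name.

STATUS = TAG Add2

c1: issue ADD r0<-Add1 | r0:Add1,r1:4,r2:8,r3:2,r4:2
c2: issue SUB r1<-Add2 | r0:Add1,r1:Add2,r2:8,r3:2,r4:2
c3: stall | r0:Add1,r1:Add2,r2:8,r3:2,r4:2
c4: CDB Add1=8; issue ADD r3<-Add1 | r0:8,r1:Add2,r2:8,r3:Add1,r4:2
c5: issue MUL r1<-Mul1 | r0:8,r1:Mul1,r2:8,r3:Add1,r4:2
c6: stall | r0:8,r1:Mul1,r2:8,r3:Add1,r4:2
c7: CDB Add1=10; issue SUB r0<-Add1 | r0:Add1,r1:Mul1,r2:8,r3:10,r4:2
c8: CDB Add2=0; issue ADD r0<-Add2 | r0:Add2,r1:Mul1,r2:8,r3:10,r4:2
c9: stall | r0:Add2,r1:Mul1,r2:8,r3:10,r4:2
c10: CDB Add1=2; issue ADD r3<-Add1 | r0:Add2,r1:Mul1,r2:8,r3:Add1,r4:2
c11: CDB Mul1=80 | r0:Add2,r1:80,r2:8,r3:Add1,r4:2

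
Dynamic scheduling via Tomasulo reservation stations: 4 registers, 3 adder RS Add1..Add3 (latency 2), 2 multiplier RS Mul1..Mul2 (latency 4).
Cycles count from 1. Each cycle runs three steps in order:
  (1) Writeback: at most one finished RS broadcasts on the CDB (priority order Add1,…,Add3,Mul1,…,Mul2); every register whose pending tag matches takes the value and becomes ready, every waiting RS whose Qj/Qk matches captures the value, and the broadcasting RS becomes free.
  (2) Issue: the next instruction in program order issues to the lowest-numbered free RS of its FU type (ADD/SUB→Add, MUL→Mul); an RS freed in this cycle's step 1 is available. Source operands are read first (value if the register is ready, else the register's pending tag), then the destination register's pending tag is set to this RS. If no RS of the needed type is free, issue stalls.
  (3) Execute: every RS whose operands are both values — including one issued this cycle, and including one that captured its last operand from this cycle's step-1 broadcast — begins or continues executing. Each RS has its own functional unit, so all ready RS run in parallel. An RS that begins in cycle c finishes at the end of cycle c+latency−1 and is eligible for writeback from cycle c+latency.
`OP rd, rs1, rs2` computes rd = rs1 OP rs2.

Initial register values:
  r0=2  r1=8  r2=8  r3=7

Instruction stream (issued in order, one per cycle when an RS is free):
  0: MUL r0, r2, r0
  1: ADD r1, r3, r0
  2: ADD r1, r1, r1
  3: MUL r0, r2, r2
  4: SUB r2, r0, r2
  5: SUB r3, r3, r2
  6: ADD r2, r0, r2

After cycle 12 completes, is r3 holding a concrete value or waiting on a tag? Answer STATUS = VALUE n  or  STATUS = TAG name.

cycle 1: issue MUL r0<-Mul1 // r0:Mul1,r1:8,r2:8,r3:7
cycle 2: issue ADD r1<-Add1 // r0:Mul1,r1:Add1,r2:8,r3:7
cycle 3: issue ADD r1<-Add2 // r0:Mul1,r1:Add2,r2:8,r3:7
cycle 4: issue MUL r0<-Mul2 // r0:Mul2,r1:Add2,r2:8,r3:7
cycle 5: CDB Mul1=16; issue SUB r2<-Add3 // r0:Mul2,r1:Add2,r2:Add3,r3:7
cycle 6: stall // r0:Mul2,r1:Add2,r2:Add3,r3:7
cycle 7: CDB Add1=23; issue SUB r3<-Add1 // r0:Mul2,r1:Add2,r2:Add3,r3:Add1
cycle 8: CDB Mul2=64; stall // r0:64,r1:Add2,r2:Add3,r3:Add1
cycle 9: CDB Add2=46; issue ADD r2<-Add2 // r0:64,r1:46,r2:Add2,r3:Add1
cycle 10: CDB Add3=56 // r0:64,r1:46,r2:Add2,r3:Add1
cycle 11: - // r0:64,r1:46,r2:Add2,r3:Add1
cycle 12: CDB Add1=-49 // r0:64,r1:46,r2:Add2,r3:-49

STATUS = VALUE -49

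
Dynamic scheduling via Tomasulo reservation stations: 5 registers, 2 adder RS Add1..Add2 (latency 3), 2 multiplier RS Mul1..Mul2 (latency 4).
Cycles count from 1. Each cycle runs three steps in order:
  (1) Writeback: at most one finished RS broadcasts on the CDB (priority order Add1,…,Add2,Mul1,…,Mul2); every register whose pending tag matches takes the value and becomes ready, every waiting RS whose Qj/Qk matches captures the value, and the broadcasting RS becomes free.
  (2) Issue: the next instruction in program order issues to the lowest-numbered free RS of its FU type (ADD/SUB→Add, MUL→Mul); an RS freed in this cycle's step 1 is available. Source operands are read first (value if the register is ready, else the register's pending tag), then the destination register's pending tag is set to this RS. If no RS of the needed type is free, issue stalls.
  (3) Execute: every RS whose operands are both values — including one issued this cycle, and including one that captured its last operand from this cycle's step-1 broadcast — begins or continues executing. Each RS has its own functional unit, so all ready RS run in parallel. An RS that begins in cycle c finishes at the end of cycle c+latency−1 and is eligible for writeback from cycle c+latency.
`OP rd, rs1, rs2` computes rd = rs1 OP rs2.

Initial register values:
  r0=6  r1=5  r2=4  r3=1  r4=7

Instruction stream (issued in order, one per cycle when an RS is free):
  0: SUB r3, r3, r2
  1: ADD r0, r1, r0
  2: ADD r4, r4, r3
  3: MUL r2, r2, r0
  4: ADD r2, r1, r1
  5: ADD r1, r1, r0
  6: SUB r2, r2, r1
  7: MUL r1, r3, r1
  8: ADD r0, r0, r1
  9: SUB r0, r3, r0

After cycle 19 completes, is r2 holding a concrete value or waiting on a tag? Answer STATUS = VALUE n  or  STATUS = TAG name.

STATUS = VALUE -6

  c1: issue SUB r3<-Add1  regs: r0:6,r1:5,r2:4,r3:Add1,r4:7
  c2: issue ADD r0<-Add2  regs: r0:Add2,r1:5,r2:4,r3:Add1,r4:7
  c3: stall  regs: r0:Add2,r1:5,r2:4,r3:Add1,r4:7
  c4: CDB Add1=-3; issue ADD r4<-Add1  regs: r0:Add2,r1:5,r2:4,r3:-3,r4:Add1
  c5: CDB Add2=11; issue MUL r2<-Mul1  regs: r0:11,r1:5,r2:Mul1,r3:-3,r4:Add1
  c6: issue ADD r2<-Add2  regs: r0:11,r1:5,r2:Add2,r3:-3,r4:Add1
  c7: CDB Add1=4; issue ADD r1<-Add1  regs: r0:11,r1:Add1,r2:Add2,r3:-3,r4:4
  c8: stall  regs: r0:11,r1:Add1,r2:Add2,r3:-3,r4:4
  c9: CDB Add2=10; issue SUB r2<-Add2  regs: r0:11,r1:Add1,r2:Add2,r3:-3,r4:4
  c10: CDB Add1=16; issue MUL r1<-Mul2  regs: r0:11,r1:Mul2,r2:Add2,r3:-3,r4:4
  c11: CDB Mul1=44; issue ADD r0<-Add1  regs: r0:Add1,r1:Mul2,r2:Add2,r3:-3,r4:4
  c12: stall  regs: r0:Add1,r1:Mul2,r2:Add2,r3:-3,r4:4
  c13: CDB Add2=-6; issue SUB r0<-Add2  regs: r0:Add2,r1:Mul2,r2:-6,r3:-3,r4:4
  c14: CDB Mul2=-48  regs: r0:Add2,r1:-48,r2:-6,r3:-3,r4:4
  c15: -  regs: r0:Add2,r1:-48,r2:-6,r3:-3,r4:4
  c16: -  regs: r0:Add2,r1:-48,r2:-6,r3:-3,r4:4
  c17: CDB Add1=-37  regs: r0:Add2,r1:-48,r2:-6,r3:-3,r4:4
  c18: -  regs: r0:Add2,r1:-48,r2:-6,r3:-3,r4:4
  c19: -  regs: r0:Add2,r1:-48,r2:-6,r3:-3,r4:4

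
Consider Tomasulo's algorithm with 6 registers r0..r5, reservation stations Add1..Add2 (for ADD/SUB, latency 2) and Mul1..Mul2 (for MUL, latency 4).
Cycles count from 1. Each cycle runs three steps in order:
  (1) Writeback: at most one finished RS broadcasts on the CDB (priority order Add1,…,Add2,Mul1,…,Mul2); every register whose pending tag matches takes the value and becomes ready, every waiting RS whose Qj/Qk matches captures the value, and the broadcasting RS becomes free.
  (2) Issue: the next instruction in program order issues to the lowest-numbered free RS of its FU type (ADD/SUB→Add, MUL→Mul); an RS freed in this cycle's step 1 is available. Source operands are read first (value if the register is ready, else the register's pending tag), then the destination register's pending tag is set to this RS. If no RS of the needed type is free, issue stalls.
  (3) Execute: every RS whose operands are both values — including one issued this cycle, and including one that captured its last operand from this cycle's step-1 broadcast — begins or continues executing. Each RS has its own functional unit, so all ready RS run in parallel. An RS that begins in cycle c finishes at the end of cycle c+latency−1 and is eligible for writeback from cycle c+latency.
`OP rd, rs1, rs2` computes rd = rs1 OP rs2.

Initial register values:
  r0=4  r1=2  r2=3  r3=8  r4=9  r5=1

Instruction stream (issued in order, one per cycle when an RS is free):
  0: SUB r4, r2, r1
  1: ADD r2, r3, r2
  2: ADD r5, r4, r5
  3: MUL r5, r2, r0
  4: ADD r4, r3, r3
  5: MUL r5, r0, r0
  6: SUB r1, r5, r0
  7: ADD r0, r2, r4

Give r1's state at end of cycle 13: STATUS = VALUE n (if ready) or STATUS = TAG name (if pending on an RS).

STATUS = VALUE 12

c1: issue SUB r4<-Add1 | r0:4,r1:2,r2:3,r3:8,r4:Add1,r5:1
c2: issue ADD r2<-Add2 | r0:4,r1:2,r2:Add2,r3:8,r4:Add1,r5:1
c3: CDB Add1=1; issue ADD r5<-Add1 | r0:4,r1:2,r2:Add2,r3:8,r4:1,r5:Add1
c4: CDB Add2=11; issue MUL r5<-Mul1 | r0:4,r1:2,r2:11,r3:8,r4:1,r5:Mul1
c5: CDB Add1=2; issue ADD r4<-Add1 | r0:4,r1:2,r2:11,r3:8,r4:Add1,r5:Mul1
c6: issue MUL r5<-Mul2 | r0:4,r1:2,r2:11,r3:8,r4:Add1,r5:Mul2
c7: CDB Add1=16; issue SUB r1<-Add1 | r0:4,r1:Add1,r2:11,r3:8,r4:16,r5:Mul2
c8: CDB Mul1=44; issue ADD r0<-Add2 | r0:Add2,r1:Add1,r2:11,r3:8,r4:16,r5:Mul2
c9: - | r0:Add2,r1:Add1,r2:11,r3:8,r4:16,r5:Mul2
c10: CDB Add2=27 | r0:27,r1:Add1,r2:11,r3:8,r4:16,r5:Mul2
c11: CDB Mul2=16 | r0:27,r1:Add1,r2:11,r3:8,r4:16,r5:16
c12: - | r0:27,r1:Add1,r2:11,r3:8,r4:16,r5:16
c13: CDB Add1=12 | r0:27,r1:12,r2:11,r3:8,r4:16,r5:16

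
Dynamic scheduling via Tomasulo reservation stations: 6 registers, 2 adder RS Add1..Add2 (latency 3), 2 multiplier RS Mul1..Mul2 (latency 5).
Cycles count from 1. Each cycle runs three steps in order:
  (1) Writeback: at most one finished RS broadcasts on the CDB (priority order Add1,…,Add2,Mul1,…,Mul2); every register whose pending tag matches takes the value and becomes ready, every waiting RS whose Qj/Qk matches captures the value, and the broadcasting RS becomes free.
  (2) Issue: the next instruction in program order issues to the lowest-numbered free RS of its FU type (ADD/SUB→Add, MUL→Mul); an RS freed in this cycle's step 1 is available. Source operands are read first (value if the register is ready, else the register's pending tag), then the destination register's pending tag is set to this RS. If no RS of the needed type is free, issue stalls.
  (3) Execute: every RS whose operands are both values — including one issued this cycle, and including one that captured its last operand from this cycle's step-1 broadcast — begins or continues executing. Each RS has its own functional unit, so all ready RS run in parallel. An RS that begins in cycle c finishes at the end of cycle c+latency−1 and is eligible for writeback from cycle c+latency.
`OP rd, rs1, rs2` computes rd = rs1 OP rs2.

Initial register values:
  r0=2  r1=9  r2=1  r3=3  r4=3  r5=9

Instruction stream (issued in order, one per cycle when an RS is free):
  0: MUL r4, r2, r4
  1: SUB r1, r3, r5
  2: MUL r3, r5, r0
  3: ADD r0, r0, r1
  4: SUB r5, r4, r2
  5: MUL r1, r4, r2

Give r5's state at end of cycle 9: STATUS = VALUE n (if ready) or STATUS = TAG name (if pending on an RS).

  c1: issue MUL r4<-Mul1  regs: r0:2,r1:9,r2:1,r3:3,r4:Mul1,r5:9
  c2: issue SUB r1<-Add1  regs: r0:2,r1:Add1,r2:1,r3:3,r4:Mul1,r5:9
  c3: issue MUL r3<-Mul2  regs: r0:2,r1:Add1,r2:1,r3:Mul2,r4:Mul1,r5:9
  c4: issue ADD r0<-Add2  regs: r0:Add2,r1:Add1,r2:1,r3:Mul2,r4:Mul1,r5:9
  c5: CDB Add1=-6; issue SUB r5<-Add1  regs: r0:Add2,r1:-6,r2:1,r3:Mul2,r4:Mul1,r5:Add1
  c6: CDB Mul1=3; issue MUL r1<-Mul1  regs: r0:Add2,r1:Mul1,r2:1,r3:Mul2,r4:3,r5:Add1
  c7: -  regs: r0:Add2,r1:Mul1,r2:1,r3:Mul2,r4:3,r5:Add1
  c8: CDB Add2=-4  regs: r0:-4,r1:Mul1,r2:1,r3:Mul2,r4:3,r5:Add1
  c9: CDB Add1=2  regs: r0:-4,r1:Mul1,r2:1,r3:Mul2,r4:3,r5:2

STATUS = VALUE 2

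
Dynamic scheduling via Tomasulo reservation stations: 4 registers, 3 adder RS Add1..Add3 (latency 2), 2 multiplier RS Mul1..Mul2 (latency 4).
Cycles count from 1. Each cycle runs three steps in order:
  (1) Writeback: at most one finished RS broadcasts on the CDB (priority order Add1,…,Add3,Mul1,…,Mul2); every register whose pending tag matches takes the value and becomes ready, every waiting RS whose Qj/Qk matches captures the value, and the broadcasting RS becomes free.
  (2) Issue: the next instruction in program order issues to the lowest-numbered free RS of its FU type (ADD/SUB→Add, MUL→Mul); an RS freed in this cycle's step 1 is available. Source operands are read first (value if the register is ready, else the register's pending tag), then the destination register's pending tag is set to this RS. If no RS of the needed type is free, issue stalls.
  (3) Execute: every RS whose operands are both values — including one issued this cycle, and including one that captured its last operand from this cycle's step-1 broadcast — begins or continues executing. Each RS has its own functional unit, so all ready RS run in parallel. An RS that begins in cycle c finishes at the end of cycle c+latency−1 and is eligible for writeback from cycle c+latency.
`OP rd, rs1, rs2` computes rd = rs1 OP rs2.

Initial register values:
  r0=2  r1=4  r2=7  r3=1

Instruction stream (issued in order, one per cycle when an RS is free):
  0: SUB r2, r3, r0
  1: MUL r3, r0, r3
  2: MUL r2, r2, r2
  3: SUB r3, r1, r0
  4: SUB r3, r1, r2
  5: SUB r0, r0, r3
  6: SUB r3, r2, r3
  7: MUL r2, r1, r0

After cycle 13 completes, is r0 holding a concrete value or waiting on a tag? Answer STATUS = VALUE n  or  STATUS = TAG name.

  c1: issue SUB r2<-Add1  regs: r0:2,r1:4,r2:Add1,r3:1
  c2: issue MUL r3<-Mul1  regs: r0:2,r1:4,r2:Add1,r3:Mul1
  c3: CDB Add1=-1; issue MUL r2<-Mul2  regs: r0:2,r1:4,r2:Mul2,r3:Mul1
  c4: issue SUB r3<-Add1  regs: r0:2,r1:4,r2:Mul2,r3:Add1
  c5: issue SUB r3<-Add2  regs: r0:2,r1:4,r2:Mul2,r3:Add2
  c6: CDB Add1=2; issue SUB r0<-Add1  regs: r0:Add1,r1:4,r2:Mul2,r3:Add2
  c7: CDB Mul1=2; issue SUB r3<-Add3  regs: r0:Add1,r1:4,r2:Mul2,r3:Add3
  c8: CDB Mul2=1; issue MUL r2<-Mul1  regs: r0:Add1,r1:4,r2:Mul1,r3:Add3
  c9: -  regs: r0:Add1,r1:4,r2:Mul1,r3:Add3
  c10: CDB Add2=3  regs: r0:Add1,r1:4,r2:Mul1,r3:Add3
  c11: -  regs: r0:Add1,r1:4,r2:Mul1,r3:Add3
  c12: CDB Add1=-1  regs: r0:-1,r1:4,r2:Mul1,r3:Add3
  c13: CDB Add3=-2  regs: r0:-1,r1:4,r2:Mul1,r3:-2

STATUS = VALUE -1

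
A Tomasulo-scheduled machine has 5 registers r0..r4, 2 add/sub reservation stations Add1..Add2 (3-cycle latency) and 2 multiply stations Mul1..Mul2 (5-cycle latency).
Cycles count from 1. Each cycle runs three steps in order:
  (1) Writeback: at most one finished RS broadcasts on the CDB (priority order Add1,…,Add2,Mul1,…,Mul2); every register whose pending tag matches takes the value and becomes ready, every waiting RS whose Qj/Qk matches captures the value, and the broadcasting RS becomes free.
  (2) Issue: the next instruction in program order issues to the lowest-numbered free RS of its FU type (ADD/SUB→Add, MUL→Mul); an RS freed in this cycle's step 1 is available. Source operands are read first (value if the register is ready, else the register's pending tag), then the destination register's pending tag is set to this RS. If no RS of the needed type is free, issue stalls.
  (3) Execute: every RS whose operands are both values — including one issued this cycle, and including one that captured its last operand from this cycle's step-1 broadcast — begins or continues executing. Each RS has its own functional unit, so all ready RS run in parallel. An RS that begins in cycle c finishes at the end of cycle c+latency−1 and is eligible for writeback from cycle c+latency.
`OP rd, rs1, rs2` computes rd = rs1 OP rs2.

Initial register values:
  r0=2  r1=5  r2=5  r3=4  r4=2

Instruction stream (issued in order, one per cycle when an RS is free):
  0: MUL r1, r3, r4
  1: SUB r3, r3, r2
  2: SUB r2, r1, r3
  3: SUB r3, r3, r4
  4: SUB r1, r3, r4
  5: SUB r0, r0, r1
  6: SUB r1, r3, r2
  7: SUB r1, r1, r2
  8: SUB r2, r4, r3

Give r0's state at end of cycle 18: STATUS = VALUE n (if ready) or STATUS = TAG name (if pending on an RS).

STATUS = VALUE 7

cycle 1: issue MUL r1<-Mul1 // r0:2,r1:Mul1,r2:5,r3:4,r4:2
cycle 2: issue SUB r3<-Add1 // r0:2,r1:Mul1,r2:5,r3:Add1,r4:2
cycle 3: issue SUB r2<-Add2 // r0:2,r1:Mul1,r2:Add2,r3:Add1,r4:2
cycle 4: stall // r0:2,r1:Mul1,r2:Add2,r3:Add1,r4:2
cycle 5: CDB Add1=-1; issue SUB r3<-Add1 // r0:2,r1:Mul1,r2:Add2,r3:Add1,r4:2
cycle 6: CDB Mul1=8; stall // r0:2,r1:8,r2:Add2,r3:Add1,r4:2
cycle 7: stall // r0:2,r1:8,r2:Add2,r3:Add1,r4:2
cycle 8: CDB Add1=-3; issue SUB r1<-Add1 // r0:2,r1:Add1,r2:Add2,r3:-3,r4:2
cycle 9: CDB Add2=9; issue SUB r0<-Add2 // r0:Add2,r1:Add1,r2:9,r3:-3,r4:2
cycle 10: stall // r0:Add2,r1:Add1,r2:9,r3:-3,r4:2
cycle 11: CDB Add1=-5; issue SUB r1<-Add1 // r0:Add2,r1:Add1,r2:9,r3:-3,r4:2
cycle 12: stall // r0:Add2,r1:Add1,r2:9,r3:-3,r4:2
cycle 13: stall // r0:Add2,r1:Add1,r2:9,r3:-3,r4:2
cycle 14: CDB Add1=-12; issue SUB r1<-Add1 // r0:Add2,r1:Add1,r2:9,r3:-3,r4:2
cycle 15: CDB Add2=7; issue SUB r2<-Add2 // r0:7,r1:Add1,r2:Add2,r3:-3,r4:2
cycle 16: - // r0:7,r1:Add1,r2:Add2,r3:-3,r4:2
cycle 17: CDB Add1=-21 // r0:7,r1:-21,r2:Add2,r3:-3,r4:2
cycle 18: CDB Add2=5 // r0:7,r1:-21,r2:5,r3:-3,r4:2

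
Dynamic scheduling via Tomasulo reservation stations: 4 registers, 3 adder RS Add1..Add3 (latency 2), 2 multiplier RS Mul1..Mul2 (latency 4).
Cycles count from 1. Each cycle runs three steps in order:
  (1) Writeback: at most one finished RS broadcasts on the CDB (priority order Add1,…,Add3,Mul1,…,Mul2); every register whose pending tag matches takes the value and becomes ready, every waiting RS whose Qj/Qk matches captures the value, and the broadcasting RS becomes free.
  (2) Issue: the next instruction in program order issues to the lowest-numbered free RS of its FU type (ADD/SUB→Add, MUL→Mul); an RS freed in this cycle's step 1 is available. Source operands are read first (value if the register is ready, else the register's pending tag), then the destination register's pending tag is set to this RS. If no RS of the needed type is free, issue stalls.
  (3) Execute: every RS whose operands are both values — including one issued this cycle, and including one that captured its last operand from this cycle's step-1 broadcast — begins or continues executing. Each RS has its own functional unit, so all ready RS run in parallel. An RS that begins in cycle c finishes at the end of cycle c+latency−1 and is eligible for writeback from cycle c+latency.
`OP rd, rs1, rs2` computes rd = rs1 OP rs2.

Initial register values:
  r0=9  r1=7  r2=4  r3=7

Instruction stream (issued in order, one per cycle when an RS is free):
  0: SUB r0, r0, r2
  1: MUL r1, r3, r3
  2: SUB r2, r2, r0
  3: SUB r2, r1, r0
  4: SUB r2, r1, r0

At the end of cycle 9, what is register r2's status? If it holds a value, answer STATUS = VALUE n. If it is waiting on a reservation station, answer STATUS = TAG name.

STATUS = VALUE 44

c1: issue SUB r0<-Add1 | r0:Add1,r1:7,r2:4,r3:7
c2: issue MUL r1<-Mul1 | r0:Add1,r1:Mul1,r2:4,r3:7
c3: CDB Add1=5; issue SUB r2<-Add1 | r0:5,r1:Mul1,r2:Add1,r3:7
c4: issue SUB r2<-Add2 | r0:5,r1:Mul1,r2:Add2,r3:7
c5: CDB Add1=-1; issue SUB r2<-Add1 | r0:5,r1:Mul1,r2:Add1,r3:7
c6: CDB Mul1=49 | r0:5,r1:49,r2:Add1,r3:7
c7: - | r0:5,r1:49,r2:Add1,r3:7
c8: CDB Add1=44 | r0:5,r1:49,r2:44,r3:7
c9: CDB Add2=44 | r0:5,r1:49,r2:44,r3:7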